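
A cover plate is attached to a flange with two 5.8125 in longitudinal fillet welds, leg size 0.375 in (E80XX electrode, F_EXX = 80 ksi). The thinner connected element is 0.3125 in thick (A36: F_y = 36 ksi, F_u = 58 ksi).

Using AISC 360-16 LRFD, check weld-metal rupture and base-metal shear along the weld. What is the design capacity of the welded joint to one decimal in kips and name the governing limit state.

Weld metal: throat = 0.707×0.375 = 0.26513 in, L = 2×5.8125 = 11.625 in. φR_n = 0.75 × 0.6 × 80 × 0.26513 × 11.625 = 111.0 kips.
Base metal shear (0.3125 in plate): yield φR_n = 1.0×0.6×36×0.3125×11.625 = 78.5 kips; rupture φR_n = 0.75×0.6×58×0.3125×11.625 = 94.8 kips; take 78.5 kips (yield).
Governing: min(111.0, 78.5) = 78.5 kips → base-metal shear.

78.5 kips (base-metal shear governs)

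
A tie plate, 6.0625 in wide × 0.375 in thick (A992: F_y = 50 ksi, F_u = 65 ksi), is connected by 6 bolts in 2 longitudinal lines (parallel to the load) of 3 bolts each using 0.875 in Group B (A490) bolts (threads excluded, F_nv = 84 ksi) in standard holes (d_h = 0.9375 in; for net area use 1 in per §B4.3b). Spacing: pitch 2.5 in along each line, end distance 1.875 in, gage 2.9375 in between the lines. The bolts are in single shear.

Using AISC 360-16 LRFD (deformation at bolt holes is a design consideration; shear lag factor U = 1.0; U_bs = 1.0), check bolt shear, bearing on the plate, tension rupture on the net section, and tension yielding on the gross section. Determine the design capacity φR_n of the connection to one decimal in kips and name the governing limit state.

Bolt shear: A_b = π(0.875)²/4 = 0.60132 in². φR_n = 0.75 × 84 × 0.60132 × 6 × 1 = 227.3 kips.
Bearing (0.375 in plate, F_u = 65 ksi): end bolts L_c = 1.875 − 0.9375/2 = 1.40625, R_n = min(1.2×1.40625×0.375×65, 2.4×0.875×0.375×65) = 41.133 kips/bolt; interior L_c = 2.5 − 0.9375 = 1.5625, R_n = 45.703 kips/bolt. φR_n = 0.75 × (2×41.133 + 4×45.703) = 198.8 kips.
Tension rupture (net): A_n = (6.0625 − 2×1)×0.375 = 1.5234 in² (U = 1.0, A_e = A_n). φR_n = 0.75 × 65 × 1.5234 = 74.3 kips.
Tension yield (gross): A_g = 6.0625×0.375 = 2.2734 in². φR_n = 0.90 × 50 × 2.2734 = 102.3 kips.
Governing: min(227.3, 198.8, 74.3, 102.3) = 74.3 kips → net-section rupture.

74.3 kips (net-section rupture governs)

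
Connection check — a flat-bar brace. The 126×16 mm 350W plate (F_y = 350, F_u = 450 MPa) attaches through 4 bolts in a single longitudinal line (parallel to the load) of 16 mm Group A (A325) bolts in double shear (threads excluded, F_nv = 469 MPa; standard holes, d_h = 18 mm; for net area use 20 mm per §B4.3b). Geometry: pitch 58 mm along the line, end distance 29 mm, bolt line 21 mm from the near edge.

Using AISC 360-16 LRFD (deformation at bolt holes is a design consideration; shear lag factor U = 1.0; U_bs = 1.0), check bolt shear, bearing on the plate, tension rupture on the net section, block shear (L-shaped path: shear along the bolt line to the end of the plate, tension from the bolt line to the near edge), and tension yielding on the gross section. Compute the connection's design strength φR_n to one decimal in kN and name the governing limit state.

Bolt shear: A_b = π(16)²/4 = 201.06 mm². φR_n = 0.75 × 469 × 201.06 × 4 × 2 = 565.8 kN.
Bearing (16 mm plate, F_u = 450 MPa): end bolts L_c = 29 − 18/2 = 20, R_n = min(1.2×20×16×450, 2.4×16×16×450) = 172.8 kN/bolt; interior L_c = 58 − 18 = 40, R_n = 276.48 kN/bolt. φR_n = 0.75 × (1×172.8 + 3×276.48) = 751.7 kN.
Tension rupture (net): A_n = (126 − 1×20)×16 = 1696 mm² (U = 1.0, A_e = A_n). φR_n = 0.75 × 450 × 1696 = 572.4 kN.
Block shear: shear path 1×[29+3×58] = 1×203 mm, A_gv = 3248, A_nv = 1×(203 − 3.5×20)×16 = 2128 mm²; tension to near edge: (21 − 0.5×20)×16 = 176 mm². R_n = min(0.6×450×2128, 0.6×350×3248) + 1.0×450×176 = min(574.56, 682.08) + 79.2 = 653.76 kN. φR_n = 0.75 × 653.76 = 490.3 kN.
Tension yield (gross): A_g = 126×16 = 2016 mm². φR_n = 0.90 × 350 × 2016 = 635.0 kN.
Governing: min(565.8, 751.7, 572.4, 490.3, 635.0) = 490.3 kN → block shear.

490.3 kN (block shear governs)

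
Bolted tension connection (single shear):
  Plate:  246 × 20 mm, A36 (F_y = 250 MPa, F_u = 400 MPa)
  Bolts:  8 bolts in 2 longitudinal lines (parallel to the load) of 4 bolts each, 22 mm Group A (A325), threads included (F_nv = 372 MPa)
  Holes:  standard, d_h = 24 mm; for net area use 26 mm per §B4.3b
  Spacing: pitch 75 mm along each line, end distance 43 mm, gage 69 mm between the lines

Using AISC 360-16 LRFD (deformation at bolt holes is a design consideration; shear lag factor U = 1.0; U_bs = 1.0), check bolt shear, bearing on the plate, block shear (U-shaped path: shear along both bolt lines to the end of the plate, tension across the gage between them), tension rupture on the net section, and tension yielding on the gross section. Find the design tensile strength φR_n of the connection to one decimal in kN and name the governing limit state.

Bolt shear: A_b = π(22)²/4 = 380.13 mm². φR_n = 0.75 × 372 × 380.13 × 8 × 1 = 848.5 kN.
Bearing (20 mm plate, F_u = 400 MPa): end bolts L_c = 43 − 24/2 = 31, R_n = min(1.2×31×20×400, 2.4×22×20×400) = 297.6 kN/bolt; interior L_c = 75 − 24 = 51, R_n = 422.4 kN/bolt. φR_n = 0.75 × (2×297.6 + 6×422.4) = 2347.2 kN.
Block shear: shear path 2×[43+3×75] = 2×268 mm, A_gv = 10720, A_nv = 2×(268 − 3.5×26)×20 = 7080 mm²; tension across gage: (69 − 1×26)×20 = 860 mm². R_n = min(0.6×400×7080, 0.6×250×10720) + 1.0×400×860 = min(1699.2, 1608) + 344 = 1952 kN. φR_n = 0.75 × 1952 = 1464.0 kN.
Tension rupture (net): A_n = (246 − 2×26)×20 = 3880 mm² (U = 1.0, A_e = A_n). φR_n = 0.75 × 400 × 3880 = 1164.0 kN.
Tension yield (gross): A_g = 246×20 = 4920 mm². φR_n = 0.90 × 250 × 4920 = 1107.0 kN.
Governing: min(848.5, 2347.2, 1464.0, 1164.0, 1107.0) = 848.5 kN → bolt shear.

848.5 kN (bolt shear governs)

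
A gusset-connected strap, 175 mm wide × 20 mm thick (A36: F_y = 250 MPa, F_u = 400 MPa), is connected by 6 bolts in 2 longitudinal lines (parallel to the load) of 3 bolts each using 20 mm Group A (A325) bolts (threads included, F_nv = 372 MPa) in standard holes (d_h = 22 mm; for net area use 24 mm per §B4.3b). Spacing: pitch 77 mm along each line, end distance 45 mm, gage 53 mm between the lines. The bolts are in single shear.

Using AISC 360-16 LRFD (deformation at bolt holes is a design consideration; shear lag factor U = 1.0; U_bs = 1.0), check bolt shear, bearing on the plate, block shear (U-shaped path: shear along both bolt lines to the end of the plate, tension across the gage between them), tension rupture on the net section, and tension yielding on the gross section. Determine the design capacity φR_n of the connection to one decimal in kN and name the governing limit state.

Bolt shear: A_b = π(20)²/4 = 314.16 mm². φR_n = 0.75 × 372 × 314.16 × 6 × 1 = 525.9 kN.
Bearing (20 mm plate, F_u = 400 MPa): end bolts L_c = 45 − 22/2 = 34, R_n = min(1.2×34×20×400, 2.4×20×20×400) = 326.4 kN/bolt; interior L_c = 77 − 22 = 55, R_n = 384 kN/bolt. φR_n = 0.75 × (2×326.4 + 4×384) = 1641.6 kN.
Block shear: shear path 2×[45+2×77] = 2×199 mm, A_gv = 7960, A_nv = 2×(199 − 2.5×24)×20 = 5560 mm²; tension across gage: (53 − 1×24)×20 = 580 mm². R_n = min(0.6×400×5560, 0.6×250×7960) + 1.0×400×580 = min(1334.4, 1194) + 232 = 1426 kN. φR_n = 0.75 × 1426 = 1069.5 kN.
Tension rupture (net): A_n = (175 − 2×24)×20 = 2540 mm² (U = 1.0, A_e = A_n). φR_n = 0.75 × 400 × 2540 = 762.0 kN.
Tension yield (gross): A_g = 175×20 = 3500 mm². φR_n = 0.90 × 250 × 3500 = 787.5 kN.
Governing: min(525.9, 1641.6, 1069.5, 762.0, 787.5) = 525.9 kN → bolt shear.

525.9 kN (bolt shear governs)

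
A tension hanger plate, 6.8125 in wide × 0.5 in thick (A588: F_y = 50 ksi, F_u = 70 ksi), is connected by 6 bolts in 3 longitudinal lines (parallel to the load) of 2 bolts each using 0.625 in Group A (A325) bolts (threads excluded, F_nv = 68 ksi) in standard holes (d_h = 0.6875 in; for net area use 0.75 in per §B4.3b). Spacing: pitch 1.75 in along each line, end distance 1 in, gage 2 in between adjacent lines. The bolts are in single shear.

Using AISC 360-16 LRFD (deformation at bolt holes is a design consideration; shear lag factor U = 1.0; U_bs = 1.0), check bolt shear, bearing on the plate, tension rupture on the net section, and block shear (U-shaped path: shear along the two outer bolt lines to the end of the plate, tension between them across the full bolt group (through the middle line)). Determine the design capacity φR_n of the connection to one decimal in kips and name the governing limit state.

Bolt shear: A_b = π(0.625)²/4 = 0.3068 in². φR_n = 0.75 × 68 × 0.3068 × 6 × 1 = 93.9 kips.
Bearing (0.5 in plate, F_u = 70 ksi): end bolts L_c = 1 − 0.6875/2 = 0.65625, R_n = min(1.2×0.65625×0.5×70, 2.4×0.625×0.5×70) = 27.563 kips/bolt; interior L_c = 1.75 − 0.6875 = 1.0625, R_n = 44.625 kips/bolt. φR_n = 0.75 × (3×27.563 + 3×44.625) = 162.4 kips.
Tension rupture (net): A_n = (6.8125 − 3×0.75)×0.5 = 2.2813 in² (U = 1.0, A_e = A_n). φR_n = 0.75 × 70 × 2.2813 = 119.8 kips.
Block shear: shear path 2×[1+1×1.75] = 2×2.75 in, A_gv = 2.75, A_nv = 2×(2.75 − 1.5×0.75)×0.5 = 1.625 in²; tension across gage: (4 − 2×0.75)×0.5 = 1.25 in². R_n = min(0.6×70×1.625, 0.6×50×2.75) + 1.0×70×1.25 = min(68.25, 82.5) + 87.5 = 155.75 kips. φR_n = 0.75 × 155.75 = 116.8 kips.
Governing: min(93.9, 162.4, 119.8, 116.8) = 93.9 kips → bolt shear.

93.9 kips (bolt shear governs)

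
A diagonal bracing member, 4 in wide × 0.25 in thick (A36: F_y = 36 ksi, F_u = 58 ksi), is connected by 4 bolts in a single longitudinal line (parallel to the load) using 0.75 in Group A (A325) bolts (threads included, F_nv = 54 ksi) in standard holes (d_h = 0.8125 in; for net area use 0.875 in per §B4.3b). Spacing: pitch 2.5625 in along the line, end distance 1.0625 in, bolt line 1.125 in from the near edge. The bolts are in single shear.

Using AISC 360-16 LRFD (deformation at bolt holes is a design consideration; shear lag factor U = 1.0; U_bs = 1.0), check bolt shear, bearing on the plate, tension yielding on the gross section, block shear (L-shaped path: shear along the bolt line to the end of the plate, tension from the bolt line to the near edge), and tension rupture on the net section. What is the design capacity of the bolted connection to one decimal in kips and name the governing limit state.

Bolt shear: A_b = π(0.75)²/4 = 0.44179 in². φR_n = 0.75 × 54 × 0.44179 × 4 × 1 = 71.6 kips.
Bearing (0.25 in plate, F_u = 58 ksi): end bolts L_c = 1.0625 − 0.8125/2 = 0.65625, R_n = min(1.2×0.65625×0.25×58, 2.4×0.75×0.25×58) = 11.419 kips/bolt; interior L_c = 2.5625 − 0.8125 = 1.75, R_n = 26.1 kips/bolt. φR_n = 0.75 × (1×11.419 + 3×26.1) = 67.3 kips.
Tension yield (gross): A_g = 4×0.25 = 1 in². φR_n = 0.90 × 36 × 1 = 32.4 kips.
Block shear: shear path 1×[1.0625+3×2.5625] = 1×8.75 in, A_gv = 2.1875, A_nv = 1×(8.75 − 3.5×0.875)×0.25 = 1.4219 in²; tension to near edge: (1.125 − 0.5×0.875)×0.25 = 0.17188 in². R_n = min(0.6×58×1.4219, 0.6×36×2.1875) + 1.0×58×0.17188 = min(49.482, 47.25) + 9.969 = 57.219 kips. φR_n = 0.75 × 57.219 = 42.9 kips.
Tension rupture (net): A_n = (4 − 1×0.875)×0.25 = 0.78125 in² (U = 1.0, A_e = A_n). φR_n = 0.75 × 58 × 0.78125 = 34.0 kips.
Governing: min(71.6, 67.3, 32.4, 42.9, 34.0) = 32.4 kips → gross-section yield.

32.4 kips (gross-section yield governs)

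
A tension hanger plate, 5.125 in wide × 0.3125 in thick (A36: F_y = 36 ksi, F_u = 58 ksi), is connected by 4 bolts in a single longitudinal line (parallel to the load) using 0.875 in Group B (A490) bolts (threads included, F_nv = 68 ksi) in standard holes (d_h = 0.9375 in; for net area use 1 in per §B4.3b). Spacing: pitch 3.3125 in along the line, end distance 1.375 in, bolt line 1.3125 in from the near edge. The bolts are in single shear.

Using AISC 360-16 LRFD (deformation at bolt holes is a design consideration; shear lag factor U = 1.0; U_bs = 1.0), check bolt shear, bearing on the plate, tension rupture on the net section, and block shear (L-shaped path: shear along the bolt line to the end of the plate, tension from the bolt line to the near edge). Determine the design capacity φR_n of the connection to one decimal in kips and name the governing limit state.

Bolt shear: A_b = π(0.875)²/4 = 0.60132 in². φR_n = 0.75 × 68 × 0.60132 × 4 × 1 = 122.7 kips.
Bearing (0.3125 in plate, F_u = 58 ksi): end bolts L_c = 1.375 − 0.9375/2 = 0.90625, R_n = min(1.2×0.90625×0.3125×58, 2.4×0.875×0.3125×58) = 19.711 kips/bolt; interior L_c = 3.3125 − 0.9375 = 2.375, R_n = 38.063 kips/bolt. φR_n = 0.75 × (1×19.711 + 3×38.063) = 100.4 kips.
Tension rupture (net): A_n = (5.125 − 1×1)×0.3125 = 1.2891 in² (U = 1.0, A_e = A_n). φR_n = 0.75 × 58 × 1.2891 = 56.1 kips.
Block shear: shear path 1×[1.375+3×3.3125] = 1×11.3125 in, A_gv = 3.5352, A_nv = 1×(11.3125 − 3.5×1)×0.3125 = 2.4414 in²; tension to near edge: (1.3125 − 0.5×1)×0.3125 = 0.25391 in². R_n = min(0.6×58×2.4414, 0.6×36×3.5352) + 1.0×58×0.25391 = min(84.961, 76.36) + 14.727 = 91.087 kips. φR_n = 0.75 × 91.087 = 68.3 kips.
Governing: min(122.7, 100.4, 56.1, 68.3) = 56.1 kips → net-section rupture.

56.1 kips (net-section rupture governs)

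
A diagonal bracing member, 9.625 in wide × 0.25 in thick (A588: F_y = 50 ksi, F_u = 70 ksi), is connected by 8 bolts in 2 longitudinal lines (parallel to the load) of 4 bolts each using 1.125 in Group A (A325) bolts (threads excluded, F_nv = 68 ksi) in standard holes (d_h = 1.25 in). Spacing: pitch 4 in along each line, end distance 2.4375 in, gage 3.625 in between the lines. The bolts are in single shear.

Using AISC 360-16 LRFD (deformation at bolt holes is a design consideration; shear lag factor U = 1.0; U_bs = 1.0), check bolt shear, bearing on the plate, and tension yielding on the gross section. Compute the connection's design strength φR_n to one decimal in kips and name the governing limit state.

108.3 kips (gross-section yield governs)

Bolt shear: A_b = π(1.125)²/4 = 0.99402 in². φR_n = 0.75 × 68 × 0.99402 × 8 × 1 = 405.6 kips.
Bearing (0.25 in plate, F_u = 70 ksi): end bolts L_c = 2.4375 − 1.25/2 = 1.8125, R_n = min(1.2×1.8125×0.25×70, 2.4×1.125×0.25×70) = 38.063 kips/bolt; interior L_c = 4 − 1.25 = 2.75, R_n = 47.25 kips/bolt. φR_n = 0.75 × (2×38.063 + 6×47.25) = 269.7 kips.
Tension yield (gross): A_g = 9.625×0.25 = 2.4063 in². φR_n = 0.90 × 50 × 2.4063 = 108.3 kips.
Governing: min(405.6, 269.7, 108.3) = 108.3 kips → gross-section yield.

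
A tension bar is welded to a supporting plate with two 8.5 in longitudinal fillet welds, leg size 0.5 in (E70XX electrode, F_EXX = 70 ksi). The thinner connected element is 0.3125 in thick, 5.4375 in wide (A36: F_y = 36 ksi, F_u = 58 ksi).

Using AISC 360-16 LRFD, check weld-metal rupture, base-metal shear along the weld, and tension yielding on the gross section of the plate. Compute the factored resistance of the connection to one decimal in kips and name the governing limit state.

Weld metal: throat = 0.707×0.5 = 0.3535 in, L = 2×8.5 = 17 in. φR_n = 0.75 × 0.6 × 70 × 0.3535 × 17 = 189.3 kips.
Base metal shear (0.3125 in plate): yield φR_n = 1.0×0.6×36×0.3125×17 = 114.8 kips; rupture φR_n = 0.75×0.6×58×0.3125×17 = 138.7 kips; take 114.8 kips (yield).
Tension yield (gross): A_g = 5.4375×0.3125 = 1.6992 in². φR_n = 0.90 × 36 × 1.6992 = 55.1 kips.
Governing: min(189.3, 114.8, 55.1) = 55.1 kips → gross-section yield.

55.1 kips (gross-section yield governs)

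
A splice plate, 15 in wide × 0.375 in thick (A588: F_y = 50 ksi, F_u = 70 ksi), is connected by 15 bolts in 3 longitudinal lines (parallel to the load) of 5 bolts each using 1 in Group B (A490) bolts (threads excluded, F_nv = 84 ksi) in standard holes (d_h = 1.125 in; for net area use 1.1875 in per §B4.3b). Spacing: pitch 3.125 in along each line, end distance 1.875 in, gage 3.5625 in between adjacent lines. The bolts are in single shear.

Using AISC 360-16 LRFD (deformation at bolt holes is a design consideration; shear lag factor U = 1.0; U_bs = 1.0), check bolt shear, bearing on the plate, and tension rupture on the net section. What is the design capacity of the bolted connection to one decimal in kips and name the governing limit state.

Bolt shear: A_b = π(1)²/4 = 0.7854 in². φR_n = 0.75 × 84 × 0.7854 × 15 × 1 = 742.2 kips.
Bearing (0.375 in plate, F_u = 70 ksi): end bolts L_c = 1.875 − 1.125/2 = 1.3125, R_n = min(1.2×1.3125×0.375×70, 2.4×1×0.375×70) = 41.344 kips/bolt; interior L_c = 3.125 − 1.125 = 2, R_n = 63 kips/bolt. φR_n = 0.75 × (3×41.344 + 12×63) = 660.0 kips.
Tension rupture (net): A_n = (15 − 3×1.1875)×0.375 = 4.2891 in² (U = 1.0, A_e = A_n). φR_n = 0.75 × 70 × 4.2891 = 225.2 kips.
Governing: min(742.2, 660.0, 225.2) = 225.2 kips → net-section rupture.

225.2 kips (net-section rupture governs)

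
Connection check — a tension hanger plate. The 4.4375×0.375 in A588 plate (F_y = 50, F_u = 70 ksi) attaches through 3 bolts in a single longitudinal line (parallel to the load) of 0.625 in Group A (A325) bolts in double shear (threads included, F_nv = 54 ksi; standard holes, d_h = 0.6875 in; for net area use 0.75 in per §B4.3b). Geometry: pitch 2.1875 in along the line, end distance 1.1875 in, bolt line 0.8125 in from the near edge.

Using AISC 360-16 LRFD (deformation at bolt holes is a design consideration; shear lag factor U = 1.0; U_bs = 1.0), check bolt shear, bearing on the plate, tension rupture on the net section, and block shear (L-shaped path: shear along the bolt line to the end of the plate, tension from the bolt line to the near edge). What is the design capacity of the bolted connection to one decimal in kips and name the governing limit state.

52.2 kips (block shear governs)

Bolt shear: A_b = π(0.625)²/4 = 0.3068 in². φR_n = 0.75 × 54 × 0.3068 × 3 × 2 = 74.6 kips.
Bearing (0.375 in plate, F_u = 70 ksi): end bolts L_c = 1.1875 − 0.6875/2 = 0.84375, R_n = min(1.2×0.84375×0.375×70, 2.4×0.625×0.375×70) = 26.578 kips/bolt; interior L_c = 2.1875 − 0.6875 = 1.5, R_n = 39.375 kips/bolt. φR_n = 0.75 × (1×26.578 + 2×39.375) = 79.0 kips.
Tension rupture (net): A_n = (4.4375 − 1×0.75)×0.375 = 1.3828 in² (U = 1.0, A_e = A_n). φR_n = 0.75 × 70 × 1.3828 = 72.6 kips.
Block shear: shear path 1×[1.1875+2×2.1875] = 1×5.5625 in, A_gv = 2.0859, A_nv = 1×(5.5625 − 2.5×0.75)×0.375 = 1.3828 in²; tension to near edge: (0.8125 − 0.5×0.75)×0.375 = 0.16406 in². R_n = min(0.6×70×1.3828, 0.6×50×2.0859) + 1.0×70×0.16406 = min(58.078, 62.577) + 11.484 = 69.562 kips. φR_n = 0.75 × 69.562 = 52.2 kips.
Governing: min(74.6, 79.0, 72.6, 52.2) = 52.2 kips → block shear.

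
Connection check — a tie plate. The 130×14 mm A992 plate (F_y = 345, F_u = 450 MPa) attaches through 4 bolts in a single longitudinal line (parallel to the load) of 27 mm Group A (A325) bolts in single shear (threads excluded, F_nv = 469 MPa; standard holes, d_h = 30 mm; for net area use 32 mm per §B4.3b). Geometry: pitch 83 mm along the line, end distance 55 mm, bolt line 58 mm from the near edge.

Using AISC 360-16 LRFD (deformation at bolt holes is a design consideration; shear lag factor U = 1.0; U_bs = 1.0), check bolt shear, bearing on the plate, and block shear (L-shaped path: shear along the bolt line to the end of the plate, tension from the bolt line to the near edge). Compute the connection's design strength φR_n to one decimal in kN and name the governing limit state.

742.8 kN (block shear governs)

Bolt shear: A_b = π(27)²/4 = 572.56 mm². φR_n = 0.75 × 469 × 572.56 × 4 × 1 = 805.6 kN.
Bearing (14 mm plate, F_u = 450 MPa): end bolts L_c = 55 − 30/2 = 40, R_n = min(1.2×40×14×450, 2.4×27×14×450) = 302.4 kN/bolt; interior L_c = 83 − 30 = 53, R_n = 400.68 kN/bolt. φR_n = 0.75 × (1×302.4 + 3×400.68) = 1128.3 kN.
Block shear: shear path 1×[55+3×83] = 1×304 mm, A_gv = 4256, A_nv = 1×(304 − 3.5×32)×14 = 2688 mm²; tension to near edge: (58 − 0.5×32)×14 = 588 mm². R_n = min(0.6×450×2688, 0.6×345×4256) + 1.0×450×588 = min(725.76, 880.99) + 264.6 = 990.36 kN. φR_n = 0.75 × 990.36 = 742.8 kN.
Governing: min(805.6, 1128.3, 742.8) = 742.8 kN → block shear.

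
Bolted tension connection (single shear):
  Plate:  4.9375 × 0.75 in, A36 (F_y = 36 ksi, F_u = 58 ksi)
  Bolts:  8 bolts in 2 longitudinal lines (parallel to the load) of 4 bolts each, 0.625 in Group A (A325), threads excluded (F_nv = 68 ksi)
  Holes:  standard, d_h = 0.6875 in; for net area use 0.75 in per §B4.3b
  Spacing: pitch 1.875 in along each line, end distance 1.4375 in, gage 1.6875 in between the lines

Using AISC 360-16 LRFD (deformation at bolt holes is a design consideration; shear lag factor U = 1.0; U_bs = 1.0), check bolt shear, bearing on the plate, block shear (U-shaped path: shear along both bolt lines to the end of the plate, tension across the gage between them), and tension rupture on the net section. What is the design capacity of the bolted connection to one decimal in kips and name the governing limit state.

Bolt shear: A_b = π(0.625)²/4 = 0.3068 in². φR_n = 0.75 × 68 × 0.3068 × 8 × 1 = 125.2 kips.
Bearing (0.75 in plate, F_u = 58 ksi): end bolts L_c = 1.4375 − 0.6875/2 = 1.09375, R_n = min(1.2×1.09375×0.75×58, 2.4×0.625×0.75×58) = 57.094 kips/bolt; interior L_c = 1.875 − 0.6875 = 1.1875, R_n = 61.988 kips/bolt. φR_n = 0.75 × (2×57.094 + 6×61.988) = 364.6 kips.
Block shear: shear path 2×[1.4375+3×1.875] = 2×7.0625 in, A_gv = 10.594, A_nv = 2×(7.0625 − 3.5×0.75)×0.75 = 6.6563 in²; tension across gage: (1.6875 − 1×0.75)×0.75 = 0.70313 in². R_n = min(0.6×58×6.6563, 0.6×36×10.594) + 1.0×58×0.70313 = min(231.64, 228.83) + 40.782 = 269.61 kips. φR_n = 0.75 × 269.61 = 202.2 kips.
Tension rupture (net): A_n = (4.9375 − 2×0.75)×0.75 = 2.5781 in² (U = 1.0, A_e = A_n). φR_n = 0.75 × 58 × 2.5781 = 112.1 kips.
Governing: min(125.2, 364.6, 202.2, 112.1) = 112.1 kips → net-section rupture.

112.1 kips (net-section rupture governs)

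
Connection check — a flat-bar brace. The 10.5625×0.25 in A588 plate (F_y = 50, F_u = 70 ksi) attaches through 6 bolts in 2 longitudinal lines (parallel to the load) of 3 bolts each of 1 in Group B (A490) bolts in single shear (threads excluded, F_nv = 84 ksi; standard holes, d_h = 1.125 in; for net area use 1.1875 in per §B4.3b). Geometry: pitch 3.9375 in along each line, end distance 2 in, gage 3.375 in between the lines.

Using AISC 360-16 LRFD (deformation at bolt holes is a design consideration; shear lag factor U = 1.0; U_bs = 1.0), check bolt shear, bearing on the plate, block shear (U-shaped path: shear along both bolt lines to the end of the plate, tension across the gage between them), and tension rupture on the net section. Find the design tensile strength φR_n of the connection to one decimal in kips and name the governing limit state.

Bolt shear: A_b = π(1)²/4 = 0.7854 in². φR_n = 0.75 × 84 × 0.7854 × 6 × 1 = 296.9 kips.
Bearing (0.25 in plate, F_u = 70 ksi): end bolts L_c = 2 − 1.125/2 = 1.4375, R_n = min(1.2×1.4375×0.25×70, 2.4×1×0.25×70) = 30.188 kips/bolt; interior L_c = 3.9375 − 1.125 = 2.8125, R_n = 42 kips/bolt. φR_n = 0.75 × (2×30.188 + 4×42) = 171.3 kips.
Block shear: shear path 2×[2+2×3.9375] = 2×9.875 in, A_gv = 4.9375, A_nv = 2×(9.875 − 2.5×1.1875)×0.25 = 3.4531 in²; tension across gage: (3.375 − 1×1.1875)×0.25 = 0.54688 in². R_n = min(0.6×70×3.4531, 0.6×50×4.9375) + 1.0×70×0.54688 = min(145.03, 148.13) + 38.282 = 183.31 kips. φR_n = 0.75 × 183.31 = 137.5 kips.
Tension rupture (net): A_n = (10.5625 − 2×1.1875)×0.25 = 2.0469 in² (U = 1.0, A_e = A_n). φR_n = 0.75 × 70 × 2.0469 = 107.5 kips.
Governing: min(296.9, 171.3, 137.5, 107.5) = 107.5 kips → net-section rupture.

107.5 kips (net-section rupture governs)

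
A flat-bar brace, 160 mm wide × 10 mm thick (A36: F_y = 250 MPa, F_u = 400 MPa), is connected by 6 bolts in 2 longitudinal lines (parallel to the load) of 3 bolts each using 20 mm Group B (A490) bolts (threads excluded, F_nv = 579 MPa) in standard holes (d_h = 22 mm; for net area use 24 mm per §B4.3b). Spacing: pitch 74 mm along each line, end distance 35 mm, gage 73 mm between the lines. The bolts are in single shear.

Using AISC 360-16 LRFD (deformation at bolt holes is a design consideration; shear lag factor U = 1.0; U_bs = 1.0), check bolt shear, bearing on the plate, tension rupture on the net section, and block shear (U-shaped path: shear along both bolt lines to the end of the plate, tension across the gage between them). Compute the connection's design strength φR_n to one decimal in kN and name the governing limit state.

336.0 kN (net-section rupture governs)

Bolt shear: A_b = π(20)²/4 = 314.16 mm². φR_n = 0.75 × 579 × 314.16 × 6 × 1 = 818.5 kN.
Bearing (10 mm plate, F_u = 400 MPa): end bolts L_c = 35 − 22/2 = 24, R_n = min(1.2×24×10×400, 2.4×20×10×400) = 115.2 kN/bolt; interior L_c = 74 − 22 = 52, R_n = 192 kN/bolt. φR_n = 0.75 × (2×115.2 + 4×192) = 748.8 kN.
Tension rupture (net): A_n = (160 − 2×24)×10 = 1120 mm² (U = 1.0, A_e = A_n). φR_n = 0.75 × 400 × 1120 = 336.0 kN.
Block shear: shear path 2×[35+2×74] = 2×183 mm, A_gv = 3660, A_nv = 2×(183 − 2.5×24)×10 = 2460 mm²; tension across gage: (73 − 1×24)×10 = 490 mm². R_n = min(0.6×400×2460, 0.6×250×3660) + 1.0×400×490 = min(590.4, 549) + 196 = 745 kN. φR_n = 0.75 × 745 = 558.8 kN.
Governing: min(818.5, 748.8, 336.0, 558.8) = 336.0 kN → net-section rupture.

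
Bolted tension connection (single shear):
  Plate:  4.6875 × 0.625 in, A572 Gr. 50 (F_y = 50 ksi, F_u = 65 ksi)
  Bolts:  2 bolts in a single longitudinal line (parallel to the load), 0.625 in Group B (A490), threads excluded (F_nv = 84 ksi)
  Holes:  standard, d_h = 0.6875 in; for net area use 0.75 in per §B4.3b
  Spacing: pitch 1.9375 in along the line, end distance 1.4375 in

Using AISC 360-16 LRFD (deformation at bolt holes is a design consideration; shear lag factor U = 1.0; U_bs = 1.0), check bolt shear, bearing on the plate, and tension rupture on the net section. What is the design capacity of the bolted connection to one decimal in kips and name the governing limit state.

38.7 kips (bolt shear governs)

Bolt shear: A_b = π(0.625)²/4 = 0.3068 in². φR_n = 0.75 × 84 × 0.3068 × 2 × 1 = 38.7 kips.
Bearing (0.625 in plate, F_u = 65 ksi): end bolts L_c = 1.4375 − 0.6875/2 = 1.09375, R_n = min(1.2×1.09375×0.625×65, 2.4×0.625×0.625×65) = 53.32 kips/bolt; interior L_c = 1.9375 − 0.6875 = 1.25, R_n = 60.938 kips/bolt. φR_n = 0.75 × (1×53.32 + 1×60.938) = 85.7 kips.
Tension rupture (net): A_n = (4.6875 − 1×0.75)×0.625 = 2.4609 in² (U = 1.0, A_e = A_n). φR_n = 0.75 × 65 × 2.4609 = 120.0 kips.
Governing: min(38.7, 85.7, 120.0) = 38.7 kips → bolt shear.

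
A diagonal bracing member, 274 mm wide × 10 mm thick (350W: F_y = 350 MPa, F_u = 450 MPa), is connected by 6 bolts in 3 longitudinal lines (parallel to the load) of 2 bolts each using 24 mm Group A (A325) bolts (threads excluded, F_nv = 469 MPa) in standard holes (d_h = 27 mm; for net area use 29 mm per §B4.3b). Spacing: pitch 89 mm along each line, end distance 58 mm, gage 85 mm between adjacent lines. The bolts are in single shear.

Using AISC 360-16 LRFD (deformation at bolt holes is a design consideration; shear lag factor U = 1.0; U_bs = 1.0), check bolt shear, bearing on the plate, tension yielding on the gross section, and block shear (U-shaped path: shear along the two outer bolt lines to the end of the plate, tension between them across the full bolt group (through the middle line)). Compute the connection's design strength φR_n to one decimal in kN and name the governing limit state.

797.2 kN (block shear governs)

Bolt shear: A_b = π(24)²/4 = 452.39 mm². φR_n = 0.75 × 469 × 452.39 × 6 × 1 = 954.8 kN.
Bearing (10 mm plate, F_u = 450 MPa): end bolts L_c = 58 − 27/2 = 44.5, R_n = min(1.2×44.5×10×450, 2.4×24×10×450) = 240.3 kN/bolt; interior L_c = 89 − 27 = 62, R_n = 259.2 kN/bolt. φR_n = 0.75 × (3×240.3 + 3×259.2) = 1123.9 kN.
Tension yield (gross): A_g = 274×10 = 2740 mm². φR_n = 0.90 × 350 × 2740 = 863.1 kN.
Block shear: shear path 2×[58+1×89] = 2×147 mm, A_gv = 2940, A_nv = 2×(147 − 1.5×29)×10 = 2070 mm²; tension across gage: (170 − 2×29)×10 = 1120 mm². R_n = min(0.6×450×2070, 0.6×350×2940) + 1.0×450×1120 = min(558.9, 617.4) + 504 = 1062.9 kN. φR_n = 0.75 × 1062.9 = 797.2 kN.
Governing: min(954.8, 1123.9, 863.1, 797.2) = 797.2 kN → block shear.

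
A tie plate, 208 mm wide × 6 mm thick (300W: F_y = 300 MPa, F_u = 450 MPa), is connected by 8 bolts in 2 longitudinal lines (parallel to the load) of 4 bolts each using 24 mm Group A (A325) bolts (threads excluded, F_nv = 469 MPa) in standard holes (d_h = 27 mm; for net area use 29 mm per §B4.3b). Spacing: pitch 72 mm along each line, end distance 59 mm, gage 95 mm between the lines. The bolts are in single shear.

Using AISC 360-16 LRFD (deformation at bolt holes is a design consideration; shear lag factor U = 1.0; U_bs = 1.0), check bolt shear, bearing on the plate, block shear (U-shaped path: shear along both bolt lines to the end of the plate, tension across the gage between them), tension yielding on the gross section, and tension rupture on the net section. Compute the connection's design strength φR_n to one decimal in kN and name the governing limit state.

303.8 kN (net-section rupture governs)

Bolt shear: A_b = π(24)²/4 = 452.39 mm². φR_n = 0.75 × 469 × 452.39 × 8 × 1 = 1273.0 kN.
Bearing (6 mm plate, F_u = 450 MPa): end bolts L_c = 59 − 27/2 = 45.5, R_n = min(1.2×45.5×6×450, 2.4×24×6×450) = 147.42 kN/bolt; interior L_c = 72 − 27 = 45, R_n = 145.8 kN/bolt. φR_n = 0.75 × (2×147.42 + 6×145.8) = 877.2 kN.
Block shear: shear path 2×[59+3×72] = 2×275 mm, A_gv = 3300, A_nv = 2×(275 − 3.5×29)×6 = 2082 mm²; tension across gage: (95 − 1×29)×6 = 396 mm². R_n = min(0.6×450×2082, 0.6×300×3300) + 1.0×450×396 = min(562.14, 594) + 178.2 = 740.34 kN. φR_n = 0.75 × 740.34 = 555.3 kN.
Tension yield (gross): A_g = 208×6 = 1248 mm². φR_n = 0.90 × 300 × 1248 = 337.0 kN.
Tension rupture (net): A_n = (208 − 2×29)×6 = 900 mm² (U = 1.0, A_e = A_n). φR_n = 0.75 × 450 × 900 = 303.8 kN.
Governing: min(1273.0, 877.2, 555.3, 337.0, 303.8) = 303.8 kN → net-section rupture.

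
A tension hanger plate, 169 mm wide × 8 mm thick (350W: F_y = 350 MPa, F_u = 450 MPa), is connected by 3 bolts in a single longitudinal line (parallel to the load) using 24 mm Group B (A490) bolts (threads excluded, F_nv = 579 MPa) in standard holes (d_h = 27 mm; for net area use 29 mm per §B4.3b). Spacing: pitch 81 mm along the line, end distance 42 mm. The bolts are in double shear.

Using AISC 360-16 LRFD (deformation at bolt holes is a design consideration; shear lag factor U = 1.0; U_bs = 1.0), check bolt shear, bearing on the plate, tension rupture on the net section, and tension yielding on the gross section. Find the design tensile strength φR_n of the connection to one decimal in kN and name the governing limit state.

Bolt shear: A_b = π(24)²/4 = 452.39 mm². φR_n = 0.75 × 579 × 452.39 × 3 × 2 = 1178.7 kN.
Bearing (8 mm plate, F_u = 450 MPa): end bolts L_c = 42 − 27/2 = 28.5, R_n = min(1.2×28.5×8×450, 2.4×24×8×450) = 123.12 kN/bolt; interior L_c = 81 − 27 = 54, R_n = 207.36 kN/bolt. φR_n = 0.75 × (1×123.12 + 2×207.36) = 403.4 kN.
Tension rupture (net): A_n = (169 − 1×29)×8 = 1120 mm² (U = 1.0, A_e = A_n). φR_n = 0.75 × 450 × 1120 = 378.0 kN.
Tension yield (gross): A_g = 169×8 = 1352 mm². φR_n = 0.90 × 350 × 1352 = 425.9 kN.
Governing: min(1178.7, 403.4, 378.0, 425.9) = 378.0 kN → net-section rupture.

378.0 kN (net-section rupture governs)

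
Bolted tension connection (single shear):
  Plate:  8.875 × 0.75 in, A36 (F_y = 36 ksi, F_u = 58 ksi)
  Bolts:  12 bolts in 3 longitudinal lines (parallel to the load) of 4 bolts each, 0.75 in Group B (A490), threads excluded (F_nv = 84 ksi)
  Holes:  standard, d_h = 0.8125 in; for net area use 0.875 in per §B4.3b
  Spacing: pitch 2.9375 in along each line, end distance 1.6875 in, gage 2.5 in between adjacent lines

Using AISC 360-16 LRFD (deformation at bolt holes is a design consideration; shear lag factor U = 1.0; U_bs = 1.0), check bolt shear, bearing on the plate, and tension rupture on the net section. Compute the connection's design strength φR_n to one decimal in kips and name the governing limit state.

Bolt shear: A_b = π(0.75)²/4 = 0.44179 in². φR_n = 0.75 × 84 × 0.44179 × 12 × 1 = 334.0 kips.
Bearing (0.75 in plate, F_u = 58 ksi): end bolts L_c = 1.6875 − 0.8125/2 = 1.28125, R_n = min(1.2×1.28125×0.75×58, 2.4×0.75×0.75×58) = 66.881 kips/bolt; interior L_c = 2.9375 − 0.8125 = 2.125, R_n = 78.3 kips/bolt. φR_n = 0.75 × (3×66.881 + 9×78.3) = 679.0 kips.
Tension rupture (net): A_n = (8.875 − 3×0.875)×0.75 = 4.6875 in² (U = 1.0, A_e = A_n). φR_n = 0.75 × 58 × 4.6875 = 203.9 kips.
Governing: min(334.0, 679.0, 203.9) = 203.9 kips → net-section rupture.

203.9 kips (net-section rupture governs)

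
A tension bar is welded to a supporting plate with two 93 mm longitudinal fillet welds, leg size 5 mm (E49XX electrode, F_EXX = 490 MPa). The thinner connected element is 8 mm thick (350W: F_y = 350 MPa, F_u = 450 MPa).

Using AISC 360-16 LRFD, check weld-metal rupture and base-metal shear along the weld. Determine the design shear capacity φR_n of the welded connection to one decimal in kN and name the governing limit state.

Weld metal: throat = 0.707×5 = 3.535 mm, L = 2×93 = 186 mm. φR_n = 0.75 × 0.6 × 490 × 3.535 × 186 = 145.0 kN.
Base metal shear (8 mm plate): yield φR_n = 1.0×0.6×350×8×186 = 312.5 kN; rupture φR_n = 0.75×0.6×450×8×186 = 301.3 kN; take 301.3 kN (rupture).
Governing: min(145.0, 301.3) = 145.0 kN → weld metal.

145.0 kN (weld metal governs)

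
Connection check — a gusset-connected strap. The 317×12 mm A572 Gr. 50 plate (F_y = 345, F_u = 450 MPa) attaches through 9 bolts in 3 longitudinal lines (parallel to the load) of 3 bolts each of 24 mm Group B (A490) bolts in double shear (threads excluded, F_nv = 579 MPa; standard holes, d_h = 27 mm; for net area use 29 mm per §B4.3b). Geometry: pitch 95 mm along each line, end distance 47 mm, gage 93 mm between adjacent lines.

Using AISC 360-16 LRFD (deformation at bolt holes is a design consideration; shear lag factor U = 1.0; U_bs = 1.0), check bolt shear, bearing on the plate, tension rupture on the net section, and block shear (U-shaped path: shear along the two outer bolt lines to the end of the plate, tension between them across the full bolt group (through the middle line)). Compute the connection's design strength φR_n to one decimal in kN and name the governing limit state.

Bolt shear: A_b = π(24)²/4 = 452.39 mm². φR_n = 0.75 × 579 × 452.39 × 9 × 2 = 3536.1 kN.
Bearing (12 mm plate, F_u = 450 MPa): end bolts L_c = 47 − 27/2 = 33.5, R_n = min(1.2×33.5×12×450, 2.4×24×12×450) = 217.08 kN/bolt; interior L_c = 95 − 27 = 68, R_n = 311.04 kN/bolt. φR_n = 0.75 × (3×217.08 + 6×311.04) = 1888.1 kN.
Tension rupture (net): A_n = (317 − 3×29)×12 = 2760 mm² (U = 1.0, A_e = A_n). φR_n = 0.75 × 450 × 2760 = 931.5 kN.
Block shear: shear path 2×[47+2×95] = 2×237 mm, A_gv = 5688, A_nv = 2×(237 − 2.5×29)×12 = 3948 mm²; tension across gage: (186 − 2×29)×12 = 1536 mm². R_n = min(0.6×450×3948, 0.6×345×5688) + 1.0×450×1536 = min(1066, 1177.4) + 691.2 = 1757.2 kN. φR_n = 0.75 × 1757.2 = 1317.9 kN.
Governing: min(3536.1, 1888.1, 931.5, 1317.9) = 931.5 kN → net-section rupture.

931.5 kN (net-section rupture governs)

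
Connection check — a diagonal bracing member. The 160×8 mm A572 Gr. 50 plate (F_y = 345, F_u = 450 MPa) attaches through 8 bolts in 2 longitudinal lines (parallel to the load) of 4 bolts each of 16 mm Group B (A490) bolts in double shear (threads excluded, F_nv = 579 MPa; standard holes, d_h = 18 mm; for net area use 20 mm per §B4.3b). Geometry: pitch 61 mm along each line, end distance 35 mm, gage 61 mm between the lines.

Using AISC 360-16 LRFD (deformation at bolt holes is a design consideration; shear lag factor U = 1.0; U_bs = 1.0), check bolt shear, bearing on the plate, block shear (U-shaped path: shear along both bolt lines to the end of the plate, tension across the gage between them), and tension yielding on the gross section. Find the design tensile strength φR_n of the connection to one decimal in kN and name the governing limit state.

397.4 kN (gross-section yield governs)

Bolt shear: A_b = π(16)²/4 = 201.06 mm². φR_n = 0.75 × 579 × 201.06 × 8 × 2 = 1397.0 kN.
Bearing (8 mm plate, F_u = 450 MPa): end bolts L_c = 35 − 18/2 = 26, R_n = min(1.2×26×8×450, 2.4×16×8×450) = 112.32 kN/bolt; interior L_c = 61 − 18 = 43, R_n = 138.24 kN/bolt. φR_n = 0.75 × (2×112.32 + 6×138.24) = 790.6 kN.
Block shear: shear path 2×[35+3×61] = 2×218 mm, A_gv = 3488, A_nv = 2×(218 − 3.5×20)×8 = 2368 mm²; tension across gage: (61 − 1×20)×8 = 328 mm². R_n = min(0.6×450×2368, 0.6×345×3488) + 1.0×450×328 = min(639.36, 722.02) + 147.6 = 786.96 kN. φR_n = 0.75 × 786.96 = 590.2 kN.
Tension yield (gross): A_g = 160×8 = 1280 mm². φR_n = 0.90 × 345 × 1280 = 397.4 kN.
Governing: min(1397.0, 790.6, 590.2, 397.4) = 397.4 kN → gross-section yield.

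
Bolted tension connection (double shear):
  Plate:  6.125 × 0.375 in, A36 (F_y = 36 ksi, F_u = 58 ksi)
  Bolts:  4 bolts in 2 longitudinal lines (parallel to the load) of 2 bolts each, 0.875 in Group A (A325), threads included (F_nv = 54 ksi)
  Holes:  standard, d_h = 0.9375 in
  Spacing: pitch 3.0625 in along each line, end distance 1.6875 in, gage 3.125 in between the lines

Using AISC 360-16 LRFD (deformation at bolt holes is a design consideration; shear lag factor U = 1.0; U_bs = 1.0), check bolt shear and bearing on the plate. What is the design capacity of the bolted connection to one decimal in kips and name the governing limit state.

116.2 kips (bearing governs)

Bolt shear: A_b = π(0.875)²/4 = 0.60132 in². φR_n = 0.75 × 54 × 0.60132 × 4 × 2 = 194.8 kips.
Bearing (0.375 in plate, F_u = 58 ksi): end bolts L_c = 1.6875 − 0.9375/2 = 1.21875, R_n = min(1.2×1.21875×0.375×58, 2.4×0.875×0.375×58) = 31.809 kips/bolt; interior L_c = 3.0625 − 0.9375 = 2.125, R_n = 45.675 kips/bolt. φR_n = 0.75 × (2×31.809 + 2×45.675) = 116.2 kips.
Governing: min(194.8, 116.2) = 116.2 kips → bearing.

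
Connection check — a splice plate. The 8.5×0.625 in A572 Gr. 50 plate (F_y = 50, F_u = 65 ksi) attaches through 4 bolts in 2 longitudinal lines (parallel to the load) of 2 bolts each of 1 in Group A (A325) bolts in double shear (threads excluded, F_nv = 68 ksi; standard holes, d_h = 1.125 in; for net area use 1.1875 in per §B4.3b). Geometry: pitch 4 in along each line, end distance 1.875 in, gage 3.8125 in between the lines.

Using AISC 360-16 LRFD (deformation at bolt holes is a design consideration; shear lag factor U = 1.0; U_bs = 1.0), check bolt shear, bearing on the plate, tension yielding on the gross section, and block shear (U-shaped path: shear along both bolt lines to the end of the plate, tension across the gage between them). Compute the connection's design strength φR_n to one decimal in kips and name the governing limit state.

Bolt shear: A_b = π(1)²/4 = 0.7854 in². φR_n = 0.75 × 68 × 0.7854 × 4 × 2 = 320.4 kips.
Bearing (0.625 in plate, F_u = 65 ksi): end bolts L_c = 1.875 − 1.125/2 = 1.3125, R_n = min(1.2×1.3125×0.625×65, 2.4×1×0.625×65) = 63.984 kips/bolt; interior L_c = 4 − 1.125 = 2.875, R_n = 97.5 kips/bolt. φR_n = 0.75 × (2×63.984 + 2×97.5) = 242.2 kips.
Tension yield (gross): A_g = 8.5×0.625 = 5.3125 in². φR_n = 0.90 × 50 × 5.3125 = 239.1 kips.
Block shear: shear path 2×[1.875+1×4] = 2×5.875 in, A_gv = 7.3438, A_nv = 2×(5.875 − 1.5×1.1875)×0.625 = 5.1172 in²; tension across gage: (3.8125 − 1×1.1875)×0.625 = 1.6406 in². R_n = min(0.6×65×5.1172, 0.6×50×7.3438) + 1.0×65×1.6406 = min(199.57, 220.31) + 106.64 = 306.21 kips. φR_n = 0.75 × 306.21 = 229.7 kips.
Governing: min(320.4, 242.2, 239.1, 229.7) = 229.7 kips → block shear.

229.7 kips (block shear governs)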